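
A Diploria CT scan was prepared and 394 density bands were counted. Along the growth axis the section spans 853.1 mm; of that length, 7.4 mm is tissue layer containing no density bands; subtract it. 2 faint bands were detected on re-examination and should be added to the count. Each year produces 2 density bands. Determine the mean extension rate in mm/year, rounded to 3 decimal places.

Adjusted count: 394 + 2 = 396 density bands.
With 2 density bands per year, 396 / 2 = 198 years.
Removing the 7.4 mm offcut leaves 853.1 − 7.4 = 845.7 mm.
Mean rate = 845.7 mm / 198 years ≈ 4.271 mm/year.

4.271 mm/year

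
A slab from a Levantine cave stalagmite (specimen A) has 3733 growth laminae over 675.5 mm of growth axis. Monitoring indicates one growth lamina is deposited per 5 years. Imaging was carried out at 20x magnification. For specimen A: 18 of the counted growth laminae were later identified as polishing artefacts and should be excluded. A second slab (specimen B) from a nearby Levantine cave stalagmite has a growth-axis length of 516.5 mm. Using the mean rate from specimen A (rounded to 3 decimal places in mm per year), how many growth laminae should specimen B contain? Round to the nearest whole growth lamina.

Specimen A: correcting the raw count gives 3733 − 18 = 3715 true growth laminae.
Specimen A: multiplying by 5 years per growth lamina: 3715 × 5 = 18575 years.
A: 675.5 mm over 18575 years gives 675.5 / 18575 ≈ 0.036 mm per year.
Specimen B: 516.5 mm / 0.036 mm per year = 14347.22 years; at 5 years per growth lamina that is 14347.22 / 5 ≈ 2869 growth laminae.

2869 growth laminae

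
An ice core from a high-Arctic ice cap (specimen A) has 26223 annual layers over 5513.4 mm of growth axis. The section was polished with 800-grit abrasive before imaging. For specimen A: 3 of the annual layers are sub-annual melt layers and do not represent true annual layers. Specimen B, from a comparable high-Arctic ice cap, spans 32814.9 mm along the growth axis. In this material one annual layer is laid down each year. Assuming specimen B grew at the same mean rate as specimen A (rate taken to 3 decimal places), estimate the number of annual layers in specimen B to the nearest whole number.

Specimen A: true annual layer count = 26223 − 3 = 26220.
A: Mean rate = 5513.4 mm / 26220 years ≈ 0.210 mm/yr.
For B, 32814.9 / 0.210 = 156261.43 years ≈ 156261 annual layers.

156261 annual layers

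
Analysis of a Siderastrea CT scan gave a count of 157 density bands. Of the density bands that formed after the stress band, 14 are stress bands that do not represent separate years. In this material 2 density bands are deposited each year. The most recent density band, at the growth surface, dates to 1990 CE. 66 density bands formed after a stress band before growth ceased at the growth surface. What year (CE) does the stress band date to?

There are 66 density bands younger than the stress band.
Removing the 14 false density bands leaves 66 − 14 = 52 true density bands beyond the stress band.
Dividing by 2 density bands per year: 52 / 2 = 26 years.
1990 − 26 = 1964 CE.

1964 CE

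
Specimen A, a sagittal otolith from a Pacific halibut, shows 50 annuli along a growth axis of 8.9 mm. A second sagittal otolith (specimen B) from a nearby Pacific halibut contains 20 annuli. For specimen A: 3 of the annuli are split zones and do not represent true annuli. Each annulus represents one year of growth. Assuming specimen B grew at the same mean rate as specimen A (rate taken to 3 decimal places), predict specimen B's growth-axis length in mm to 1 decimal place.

Specimen A: after corrections the count is 50 − 3 = 47 annuli.
A: Extension rate ≈ 8.9 / 47 = 0.189 mm/year.
For B, 0.189 mm/year × 20 years = 3.8 mm.

3.8 mm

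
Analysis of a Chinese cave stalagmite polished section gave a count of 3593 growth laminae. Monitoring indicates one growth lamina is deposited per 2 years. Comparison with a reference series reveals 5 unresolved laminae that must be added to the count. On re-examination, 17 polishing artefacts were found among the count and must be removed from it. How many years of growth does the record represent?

True growth lamina count = 3593 − 17 + 5 = 3581.
At 2 years per growth lamina, 3581 × 2 = 7162 years.

7162 years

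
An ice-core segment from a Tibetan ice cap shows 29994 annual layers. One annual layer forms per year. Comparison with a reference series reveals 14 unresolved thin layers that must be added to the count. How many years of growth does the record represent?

Correcting the raw count gives 29994 + 14 = 30008 true annual layers.
With a one-to-one annual layer periodicity this is 30008 years.

30008 years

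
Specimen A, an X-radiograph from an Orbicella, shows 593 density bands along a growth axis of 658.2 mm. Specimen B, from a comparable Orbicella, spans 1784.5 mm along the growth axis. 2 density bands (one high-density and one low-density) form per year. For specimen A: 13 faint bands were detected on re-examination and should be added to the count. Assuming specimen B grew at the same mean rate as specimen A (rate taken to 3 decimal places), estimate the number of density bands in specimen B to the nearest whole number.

1643 density bands

Specimen A: correcting the raw count gives 593 + 13 = 606 true density bands.
Specimen A: 606 density bands at 2 per year is 606 / 2 = 303 years.
A: Mean rate = 658.2 mm / 303 years ≈ 2.172 mm per year.
Specimen B: 1784.5 mm / 2.172 mm per year = 821.59 years; at 2 density bands per year that is 821.59 × 2 ≈ 1643 density bands.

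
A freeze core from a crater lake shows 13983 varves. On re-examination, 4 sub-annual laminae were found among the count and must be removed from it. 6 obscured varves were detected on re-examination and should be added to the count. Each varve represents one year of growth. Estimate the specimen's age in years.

13985 yr

After corrections the count is 13983 − 4 + 6 = 13985 varves.
One varve per year makes the duration 13985 years.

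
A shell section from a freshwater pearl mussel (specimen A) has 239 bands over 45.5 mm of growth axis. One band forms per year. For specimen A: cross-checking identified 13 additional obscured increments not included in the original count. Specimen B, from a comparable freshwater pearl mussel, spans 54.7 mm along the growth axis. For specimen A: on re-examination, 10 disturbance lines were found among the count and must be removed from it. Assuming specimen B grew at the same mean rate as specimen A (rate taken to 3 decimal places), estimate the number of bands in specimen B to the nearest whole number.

Specimen A: correcting the raw count gives 239 − 10 + 13 = 242 true bands.
A: Mean rate = 45.5 mm / 242 years ≈ 0.188 mm/year.
Specimen B: 54.7 mm / 0.188 mm per year = 290.96 years ≈ 291 bands.

291 bands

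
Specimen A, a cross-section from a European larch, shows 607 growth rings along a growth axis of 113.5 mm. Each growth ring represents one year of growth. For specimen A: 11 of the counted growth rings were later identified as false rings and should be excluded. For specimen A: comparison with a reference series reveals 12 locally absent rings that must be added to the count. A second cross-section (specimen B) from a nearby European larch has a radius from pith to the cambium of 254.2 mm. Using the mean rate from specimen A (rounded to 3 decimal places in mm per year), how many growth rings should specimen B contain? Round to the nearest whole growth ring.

1359 growth rings

Specimen A: true growth ring count = 607 − 11 + 12 = 608.
A: Extension rate ≈ 113.5 / 608 = 0.187 mm/yr.
For B, 254.2 / 0.187 = 1359.36 years ≈ 1359 growth rings.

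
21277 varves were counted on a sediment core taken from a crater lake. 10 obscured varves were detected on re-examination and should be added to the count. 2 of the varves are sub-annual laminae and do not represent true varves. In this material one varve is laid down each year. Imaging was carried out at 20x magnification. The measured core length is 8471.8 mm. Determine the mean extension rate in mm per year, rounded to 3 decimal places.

0.398 mm per year

Adjusted count: 21277 − 2 + 10 = 21285 varves.
Mean rate = 8471.8 mm / 21285 years ≈ 0.398 mm per year.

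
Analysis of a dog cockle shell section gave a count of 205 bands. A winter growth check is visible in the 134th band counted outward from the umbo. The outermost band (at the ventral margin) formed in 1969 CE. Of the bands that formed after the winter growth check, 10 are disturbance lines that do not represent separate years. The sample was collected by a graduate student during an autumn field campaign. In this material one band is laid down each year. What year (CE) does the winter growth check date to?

205 − 134 = 71 bands lie beyond the winter growth check toward the ventral margin.
Excluding 10 false bands: 71 − 10 = 61.
Counting back 61 years from 1969 CE places the winter growth check in 1969 − 61 = 1908 CE.

1908 CE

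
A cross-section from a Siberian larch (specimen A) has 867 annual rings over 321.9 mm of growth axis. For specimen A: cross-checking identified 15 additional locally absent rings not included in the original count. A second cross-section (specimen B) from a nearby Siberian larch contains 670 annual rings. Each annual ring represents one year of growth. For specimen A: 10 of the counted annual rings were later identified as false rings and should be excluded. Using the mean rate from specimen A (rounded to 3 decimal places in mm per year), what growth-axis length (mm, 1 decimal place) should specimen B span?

247.2 mm

Specimen A: adjusted count: 867 − 10 + 15 = 872 annual rings.
A: Mean rate = 321.9 mm / 872 years ≈ 0.369 mm per year.
For B, 0.369 mm/year × 670 years = 247.2 mm.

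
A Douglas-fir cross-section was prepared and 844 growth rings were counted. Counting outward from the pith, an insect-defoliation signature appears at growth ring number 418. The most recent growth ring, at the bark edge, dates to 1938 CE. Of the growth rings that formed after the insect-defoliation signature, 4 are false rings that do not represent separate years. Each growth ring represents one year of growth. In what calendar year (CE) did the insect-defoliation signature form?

1516 CE

Between growth ring 418 and the bark edge there are 844 − 418 = 426 growth rings.
426 − 4 false = 422 true growth rings after the insect-defoliation signature.
The growth ring at the bark edge is 1938 CE, so the insect-defoliation signature dates to 1938 − 422 = 1516 CE.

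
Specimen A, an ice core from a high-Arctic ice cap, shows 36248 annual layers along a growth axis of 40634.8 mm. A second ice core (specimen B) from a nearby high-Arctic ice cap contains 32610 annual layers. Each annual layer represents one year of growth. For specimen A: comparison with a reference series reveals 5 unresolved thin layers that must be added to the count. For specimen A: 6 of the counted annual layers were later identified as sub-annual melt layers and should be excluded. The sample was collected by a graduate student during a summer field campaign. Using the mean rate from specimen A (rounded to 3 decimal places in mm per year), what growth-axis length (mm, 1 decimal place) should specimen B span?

Specimen A: adjusted count: 36248 − 6 + 5 = 36247 annual layers.
A: Extension rate ≈ 40634.8 / 36247 = 1.121 mm/year.
For B, 1.121 mm/year × 32610 years = 36555.8 mm.

36555.8 mm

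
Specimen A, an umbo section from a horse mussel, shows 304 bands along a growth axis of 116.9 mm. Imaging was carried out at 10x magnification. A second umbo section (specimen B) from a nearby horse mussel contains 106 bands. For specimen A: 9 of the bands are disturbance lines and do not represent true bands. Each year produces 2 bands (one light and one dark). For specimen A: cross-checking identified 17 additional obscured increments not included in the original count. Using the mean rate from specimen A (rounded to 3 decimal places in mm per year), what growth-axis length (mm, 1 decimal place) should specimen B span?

39.7 mm

Specimen A: adjusted count: 304 − 9 + 17 = 312 bands.
Specimen A: with 2 bands per year, 312 / 2 = 156 years.
A: 116.9 mm over 156 years gives 116.9 / 156 ≈ 0.749 mm per year.
Specimen B: with 2 bands per year, 106 / 2 = 53 years. B's length ≈ 0.749 × 53 = 39.7 mm.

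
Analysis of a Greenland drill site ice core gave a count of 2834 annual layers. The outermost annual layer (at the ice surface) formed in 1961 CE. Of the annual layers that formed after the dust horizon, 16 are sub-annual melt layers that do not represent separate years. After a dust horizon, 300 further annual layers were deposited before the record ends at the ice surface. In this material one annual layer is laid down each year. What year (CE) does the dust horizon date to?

1677 CE

300 annual layers formed after the dust horizon.
300 − 16 false = 284 true annual layers after the dust horizon.
Counting back 284 years from 1961 CE places the dust horizon in 1961 − 284 = 1677 CE.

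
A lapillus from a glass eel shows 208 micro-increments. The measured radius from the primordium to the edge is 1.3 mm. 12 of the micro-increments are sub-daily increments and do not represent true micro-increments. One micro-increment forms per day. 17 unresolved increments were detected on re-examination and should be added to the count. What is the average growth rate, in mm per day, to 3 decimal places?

Correcting the raw count gives 208 − 12 + 17 = 213 true micro-increments.
Mean rate = 1.3 mm / 213 days ≈ 0.006 mm per day.

0.006 mm per day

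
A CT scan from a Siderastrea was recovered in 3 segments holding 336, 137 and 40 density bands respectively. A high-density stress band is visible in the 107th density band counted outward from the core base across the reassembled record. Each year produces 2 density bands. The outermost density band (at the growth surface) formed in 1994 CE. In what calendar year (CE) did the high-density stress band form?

Total density bands = 336 + 137 + 40 = 513.
Between density band 107 and the growth surface there are 513 − 107 = 406 density bands.
406 density bands at 2 per year is 406 / 2 = 203 years.
Counting back 203 years from 1994 CE places the high-density stress band in 1994 − 203 = 1791 CE.

1791 CE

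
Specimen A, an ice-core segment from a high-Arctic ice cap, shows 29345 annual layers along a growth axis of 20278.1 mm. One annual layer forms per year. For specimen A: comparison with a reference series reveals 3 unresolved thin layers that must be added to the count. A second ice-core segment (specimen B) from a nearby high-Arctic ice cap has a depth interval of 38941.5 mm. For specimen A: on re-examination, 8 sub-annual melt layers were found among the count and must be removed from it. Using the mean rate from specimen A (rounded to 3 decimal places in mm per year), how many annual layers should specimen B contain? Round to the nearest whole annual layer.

Specimen A: adjusted count: 29345 − 8 + 3 = 29340 annual layers.
A: Extension rate ≈ 20278.1 / 29340 = 0.691 mm/year.
For B, 38941.5 / 0.691 = 56355.28 years ≈ 56355 annual layers.

56355 annual layers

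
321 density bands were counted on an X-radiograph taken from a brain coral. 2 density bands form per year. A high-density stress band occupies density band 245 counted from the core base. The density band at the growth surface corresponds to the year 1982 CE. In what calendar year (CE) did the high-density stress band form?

1944 CE

Between density band 245 and the growth surface there are 321 − 245 = 76 density bands.
With 2 density bands per year, 76 / 2 = 38 years.
1982 − 38 = 1944 CE.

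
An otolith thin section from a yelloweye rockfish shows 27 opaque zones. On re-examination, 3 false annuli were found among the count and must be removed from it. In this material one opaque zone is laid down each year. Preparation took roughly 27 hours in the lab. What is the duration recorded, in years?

24 years

Adjusted count: 27 − 3 = 24 opaque zones.
At one opaque zone per year, that is 24 years.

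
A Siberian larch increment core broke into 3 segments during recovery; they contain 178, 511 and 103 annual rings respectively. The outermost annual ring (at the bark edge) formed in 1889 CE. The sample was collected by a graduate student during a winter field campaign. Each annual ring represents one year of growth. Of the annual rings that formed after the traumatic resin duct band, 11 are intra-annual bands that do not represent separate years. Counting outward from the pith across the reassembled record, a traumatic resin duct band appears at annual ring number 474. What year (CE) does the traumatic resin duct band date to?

1582 CE

Total annual rings = 178 + 511 + 103 = 792.
792 − 474 = 318 annual rings lie beyond the traumatic resin duct band toward the bark edge.
Excluding 11 false annual rings: 318 − 11 = 307.
Counting back 307 years from 1889 CE places the traumatic resin duct band in 1889 − 307 = 1582 CE.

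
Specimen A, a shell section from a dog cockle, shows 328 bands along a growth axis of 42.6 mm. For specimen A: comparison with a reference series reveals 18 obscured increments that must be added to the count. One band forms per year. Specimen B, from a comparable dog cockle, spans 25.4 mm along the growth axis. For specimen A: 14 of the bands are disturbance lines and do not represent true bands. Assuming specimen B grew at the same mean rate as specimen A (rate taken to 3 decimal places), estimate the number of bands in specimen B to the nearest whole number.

198 bands

Specimen A: true band count = 328 − 14 + 18 = 332.
A: Mean rate = 42.6 mm / 332 years ≈ 0.128 mm/yr.
B spans 25.4 / 0.128 = 198.44 years ≈ 198 bands.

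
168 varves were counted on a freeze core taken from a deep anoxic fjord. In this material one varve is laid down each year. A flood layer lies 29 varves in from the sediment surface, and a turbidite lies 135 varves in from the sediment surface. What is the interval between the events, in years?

106 yr

Separation: 135 − 29 = 106 varves.
That is 106 years at one varve per year.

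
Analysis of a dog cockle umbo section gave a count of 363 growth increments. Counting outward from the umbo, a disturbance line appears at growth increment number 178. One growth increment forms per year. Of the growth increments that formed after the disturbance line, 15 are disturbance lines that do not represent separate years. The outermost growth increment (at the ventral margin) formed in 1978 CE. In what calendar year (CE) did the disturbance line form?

Between growth increment 178 and the ventral margin there are 363 − 178 = 185 growth increments.
185 − 15 false = 170 true growth increments after the disturbance line.
The growth increment at the ventral margin is 1978 CE, so the disturbance line dates to 1978 − 170 = 1808 CE.

1808 CE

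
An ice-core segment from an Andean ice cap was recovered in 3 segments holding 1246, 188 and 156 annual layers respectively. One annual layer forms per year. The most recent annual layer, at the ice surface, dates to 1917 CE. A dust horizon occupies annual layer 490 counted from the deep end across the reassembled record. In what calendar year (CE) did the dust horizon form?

817 CE

Total annual layers = 1246 + 188 + 156 = 1590.
1590 − 490 = 1100 annual layers lie beyond the dust horizon toward the ice surface.
1917 − 1100 = 817 CE.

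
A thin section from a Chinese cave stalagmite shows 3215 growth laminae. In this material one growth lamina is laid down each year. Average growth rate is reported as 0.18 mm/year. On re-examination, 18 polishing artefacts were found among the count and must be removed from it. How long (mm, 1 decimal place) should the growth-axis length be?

True growth lamina count = 3215 − 18 = 3197.
Length ≈ 0.18 × 3197 = 575.5 mm.

575.5 mm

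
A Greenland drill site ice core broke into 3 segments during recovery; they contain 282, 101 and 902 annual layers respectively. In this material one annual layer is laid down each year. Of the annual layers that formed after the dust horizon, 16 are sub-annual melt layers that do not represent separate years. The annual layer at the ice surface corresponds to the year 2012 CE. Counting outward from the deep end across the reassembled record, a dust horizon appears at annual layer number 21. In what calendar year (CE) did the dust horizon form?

Total annual layers = 282 + 101 + 902 = 1285.
The dust horizon sits at annual layer 21 from the deep end, so 1285 − 21 = 1264 annual layers formed after it.
Removing the 16 false annual layers leaves 1264 − 16 = 1248 true annual layers beyond the dust horizon.
Counting back 1248 years from 2012 CE places the dust horizon in 2012 − 1248 = 764 CE.

764 CE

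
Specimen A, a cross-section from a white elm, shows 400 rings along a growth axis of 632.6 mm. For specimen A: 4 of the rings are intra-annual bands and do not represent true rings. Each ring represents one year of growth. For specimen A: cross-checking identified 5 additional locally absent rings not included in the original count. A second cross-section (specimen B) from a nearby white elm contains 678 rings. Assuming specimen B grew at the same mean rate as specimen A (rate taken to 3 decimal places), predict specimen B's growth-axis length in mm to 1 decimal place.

Specimen A: true ring count = 400 − 4 + 5 = 401.
A: Extension rate ≈ 632.6 / 401 = 1.578 mm per year.
B's length ≈ 1.578 × 678 = 1069.9 mm.

1069.9 mm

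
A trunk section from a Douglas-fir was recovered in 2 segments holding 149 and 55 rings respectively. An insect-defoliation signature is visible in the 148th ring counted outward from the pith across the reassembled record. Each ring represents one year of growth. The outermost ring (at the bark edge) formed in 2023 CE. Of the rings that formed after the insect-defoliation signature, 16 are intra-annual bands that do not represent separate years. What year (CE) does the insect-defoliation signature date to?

Total rings = 149 + 55 = 204.
The insect-defoliation signature sits at ring 148 from the pith, so 204 − 148 = 56 rings formed after it.
56 − 16 false = 40 true rings after the insect-defoliation signature.
The ring at the bark edge is 2023 CE, so the insect-defoliation signature dates to 2023 − 40 = 1983 CE.

1983 CE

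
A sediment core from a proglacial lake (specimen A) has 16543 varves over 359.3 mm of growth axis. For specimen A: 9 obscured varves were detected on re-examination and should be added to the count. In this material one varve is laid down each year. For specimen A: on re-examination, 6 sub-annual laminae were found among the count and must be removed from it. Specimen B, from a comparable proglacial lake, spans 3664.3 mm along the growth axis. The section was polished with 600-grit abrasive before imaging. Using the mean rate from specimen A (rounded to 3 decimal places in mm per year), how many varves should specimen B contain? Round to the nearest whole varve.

Specimen A: adjusted count: 16543 − 6 + 9 = 16546 varves.
A: 359.3 mm over 16546 years gives 359.3 / 16546 ≈ 0.022 mm per year.
For B, 3664.3 / 0.022 = 166559.09 years ≈ 166559 varves.

166559 varves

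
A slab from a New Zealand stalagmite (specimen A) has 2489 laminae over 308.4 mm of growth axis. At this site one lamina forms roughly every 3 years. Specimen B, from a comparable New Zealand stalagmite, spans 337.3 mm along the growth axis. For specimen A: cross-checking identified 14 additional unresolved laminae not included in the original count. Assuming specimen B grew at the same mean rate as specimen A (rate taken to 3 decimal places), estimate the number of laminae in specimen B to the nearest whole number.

Specimen A: adjusted count: 2489 + 14 = 2503 laminae.
Specimen A: 2503 laminae at 3 years each span 2503 × 3 = 7509 years.
A: Mean rate = 308.4 mm / 7509 years ≈ 0.041 mm/yr.
B spans 337.3 / 0.041 = 8226.83 years; at 3 years per lamina that is 8226.83 / 3 ≈ 2742 laminae.

2742 laminae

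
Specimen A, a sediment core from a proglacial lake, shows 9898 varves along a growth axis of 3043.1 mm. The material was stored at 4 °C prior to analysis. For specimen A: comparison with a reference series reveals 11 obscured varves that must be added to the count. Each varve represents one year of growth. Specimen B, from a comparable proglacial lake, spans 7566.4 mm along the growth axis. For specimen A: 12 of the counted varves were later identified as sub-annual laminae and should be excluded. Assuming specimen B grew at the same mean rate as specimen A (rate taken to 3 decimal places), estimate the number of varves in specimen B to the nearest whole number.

24646 varves

Specimen A: true varve count = 9898 − 12 + 11 = 9897.
A: Mean rate = 3043.1 mm / 9897 years ≈ 0.307 mm/yr.
For B, 7566.4 / 0.307 = 24646.25 years ≈ 24646 varves.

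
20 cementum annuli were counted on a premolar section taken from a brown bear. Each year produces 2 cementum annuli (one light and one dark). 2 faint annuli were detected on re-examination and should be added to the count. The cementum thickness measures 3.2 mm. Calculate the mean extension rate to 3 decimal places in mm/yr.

True cementum annulus count = 20 + 2 = 22.
Dividing by 2 cementum annuli per year: 22 / 2 = 11 years.
Extension rate ≈ 3.2 / 11 = 0.291 mm/yr.

0.291 mm/yr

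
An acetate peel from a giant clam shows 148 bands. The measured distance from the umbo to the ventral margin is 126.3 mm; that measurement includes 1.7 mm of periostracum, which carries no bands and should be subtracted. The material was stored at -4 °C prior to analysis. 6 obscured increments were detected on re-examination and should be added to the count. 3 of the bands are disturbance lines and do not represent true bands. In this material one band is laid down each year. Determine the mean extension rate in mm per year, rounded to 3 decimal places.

0.825 mm per year

Correcting the raw count gives 148 − 3 + 6 = 151 true bands.
Net length = 126.3 − 1.7 = 124.6 mm.
Extension rate ≈ 124.6 / 151 = 0.825 mm per year.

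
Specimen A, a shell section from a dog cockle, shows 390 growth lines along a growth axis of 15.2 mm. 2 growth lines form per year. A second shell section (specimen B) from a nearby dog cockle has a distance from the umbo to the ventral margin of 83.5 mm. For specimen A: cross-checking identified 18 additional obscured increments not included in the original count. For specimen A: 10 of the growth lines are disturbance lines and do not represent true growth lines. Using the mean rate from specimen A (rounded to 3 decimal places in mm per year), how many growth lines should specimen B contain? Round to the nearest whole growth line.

2197 growth lines

Specimen A: after corrections the count is 390 − 10 + 18 = 398 growth lines.
Specimen A: dividing by 2 growth lines per year: 398 / 2 = 199 years.
A: Mean rate = 15.2 mm / 199 years ≈ 0.076 mm/yr.
B spans 83.5 / 0.076 = 1098.68 years; at 2 growth lines per year that is 1098.68 × 2 ≈ 2197 growth lines.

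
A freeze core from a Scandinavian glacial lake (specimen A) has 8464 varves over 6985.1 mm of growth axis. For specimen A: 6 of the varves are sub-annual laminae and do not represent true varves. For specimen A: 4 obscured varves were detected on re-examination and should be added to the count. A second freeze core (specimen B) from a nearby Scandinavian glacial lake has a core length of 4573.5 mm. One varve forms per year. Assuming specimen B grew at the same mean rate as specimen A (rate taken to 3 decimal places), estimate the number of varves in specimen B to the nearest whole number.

5544 varves

Specimen A: adjusted count: 8464 − 6 + 4 = 8462 varves.
A: Mean rate = 6985.1 mm / 8462 years ≈ 0.825 mm/yr.
Specimen B: 4573.5 mm / 0.825 mm per year = 5543.64 years ≈ 5544 varves.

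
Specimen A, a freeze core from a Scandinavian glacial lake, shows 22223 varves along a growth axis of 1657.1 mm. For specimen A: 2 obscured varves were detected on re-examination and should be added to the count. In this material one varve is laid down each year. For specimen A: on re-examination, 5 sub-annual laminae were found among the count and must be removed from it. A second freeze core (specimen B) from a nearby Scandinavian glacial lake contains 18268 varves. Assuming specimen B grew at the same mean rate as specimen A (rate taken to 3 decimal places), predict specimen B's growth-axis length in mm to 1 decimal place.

Specimen A: after corrections the count is 22223 − 5 + 2 = 22220 varves.
A: Extension rate ≈ 1657.1 / 22220 = 0.075 mm/yr.
For B, 0.075 mm/year × 18268 years = 1370.1 mm.

1370.1 mm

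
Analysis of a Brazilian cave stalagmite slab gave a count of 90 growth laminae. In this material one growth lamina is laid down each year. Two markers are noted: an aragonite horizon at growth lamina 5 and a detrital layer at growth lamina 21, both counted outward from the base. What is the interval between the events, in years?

21 − 5 = 16 growth laminae lie between the two events.
One growth lamina per year makes the interval 16 years.

16 years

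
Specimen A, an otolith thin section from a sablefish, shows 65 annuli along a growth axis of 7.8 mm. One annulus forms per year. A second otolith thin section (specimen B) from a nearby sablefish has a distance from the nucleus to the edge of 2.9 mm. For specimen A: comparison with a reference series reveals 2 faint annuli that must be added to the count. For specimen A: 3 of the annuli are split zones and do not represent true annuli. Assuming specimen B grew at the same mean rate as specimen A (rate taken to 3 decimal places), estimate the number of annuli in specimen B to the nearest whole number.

24 annuli

Specimen A: adjusted count: 65 − 3 + 2 = 64 annuli.
A: 7.8 mm over 64 years gives 7.8 / 64 ≈ 0.122 mm per year.
B spans 2.9 / 0.122 = 23.77 years ≈ 24 annuli.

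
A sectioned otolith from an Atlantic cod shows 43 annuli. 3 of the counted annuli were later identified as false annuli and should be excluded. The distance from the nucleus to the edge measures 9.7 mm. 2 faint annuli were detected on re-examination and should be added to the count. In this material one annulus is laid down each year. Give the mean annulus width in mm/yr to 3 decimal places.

0.231 mm/yr

After corrections the count is 43 − 3 + 2 = 42 annuli.
Mean rate = 9.7 mm / 42 years ≈ 0.231 mm/yr.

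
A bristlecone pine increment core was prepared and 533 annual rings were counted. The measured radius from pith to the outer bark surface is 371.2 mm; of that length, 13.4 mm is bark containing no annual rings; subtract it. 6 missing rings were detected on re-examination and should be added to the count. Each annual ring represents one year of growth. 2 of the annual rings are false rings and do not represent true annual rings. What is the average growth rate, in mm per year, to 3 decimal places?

Adjusted count: 533 − 2 + 6 = 537 annual rings.
Net length = 371.2 − 13.4 = 357.8 mm.
Mean rate = 357.8 mm / 537 years ≈ 0.666 mm per year.

0.666 mm per year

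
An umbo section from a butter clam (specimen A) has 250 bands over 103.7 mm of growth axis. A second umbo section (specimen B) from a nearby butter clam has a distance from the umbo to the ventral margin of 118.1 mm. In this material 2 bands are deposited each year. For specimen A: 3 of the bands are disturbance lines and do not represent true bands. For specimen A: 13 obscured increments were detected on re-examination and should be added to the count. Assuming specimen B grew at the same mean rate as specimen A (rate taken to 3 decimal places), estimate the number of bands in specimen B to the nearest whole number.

Specimen A: adjusted count: 250 − 3 + 13 = 260 bands.
Specimen A: with 2 bands per year, 260 / 2 = 130 years.
A: 103.7 mm over 130 years gives 103.7 / 130 ≈ 0.798 mm/yr.
B spans 118.1 / 0.798 = 147.99 years; at 2 bands per year that is 147.99 × 2 ≈ 296 bands.

296 bands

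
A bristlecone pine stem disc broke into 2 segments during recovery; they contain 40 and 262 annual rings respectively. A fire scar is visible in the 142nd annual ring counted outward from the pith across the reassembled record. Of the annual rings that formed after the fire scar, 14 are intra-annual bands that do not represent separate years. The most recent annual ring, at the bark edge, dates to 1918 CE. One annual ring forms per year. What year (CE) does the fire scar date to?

1772 CE

Total annual rings = 40 + 262 = 302.
Between annual ring 142 and the bark edge there are 302 − 142 = 160 annual rings.
160 − 14 false = 146 true annual rings after the fire scar.
1918 − 146 = 1772 CE.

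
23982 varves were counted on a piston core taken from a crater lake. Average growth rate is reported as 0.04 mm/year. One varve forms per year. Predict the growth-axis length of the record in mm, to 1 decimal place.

959.3 mm

23982 years of growth are recorded.
23982 years at 0.04 mm/year gives 0.04 × 23982 = 959.3 mm.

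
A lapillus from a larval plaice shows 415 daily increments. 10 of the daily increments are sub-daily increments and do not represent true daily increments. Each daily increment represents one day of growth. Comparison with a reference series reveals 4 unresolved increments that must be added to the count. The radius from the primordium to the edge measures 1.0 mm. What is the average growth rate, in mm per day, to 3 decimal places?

Adjusted count: 415 − 10 + 4 = 409 daily increments.
1.0 mm over 409 days gives 1.0 / 409 ≈ 0.002 mm per day.

0.002 mm per day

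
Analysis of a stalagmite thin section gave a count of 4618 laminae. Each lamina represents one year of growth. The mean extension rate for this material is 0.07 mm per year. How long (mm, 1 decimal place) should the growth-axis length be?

4618 years of growth are recorded.
Predicted length = 0.07 mm/year × 4618 years = 323.3 mm.

323.3 mm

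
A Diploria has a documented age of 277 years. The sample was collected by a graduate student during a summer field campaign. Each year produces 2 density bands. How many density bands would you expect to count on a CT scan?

554 density bands

277 years at 2 density bands per year gives 277 × 2 = 554 density bands.
So 554 density bands should be present.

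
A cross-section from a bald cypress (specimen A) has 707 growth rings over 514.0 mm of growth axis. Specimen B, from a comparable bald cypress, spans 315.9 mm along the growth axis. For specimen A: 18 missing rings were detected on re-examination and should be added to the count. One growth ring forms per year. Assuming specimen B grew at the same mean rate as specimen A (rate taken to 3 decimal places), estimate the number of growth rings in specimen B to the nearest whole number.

446 growth rings

Specimen A: true growth ring count = 707 + 18 = 725.
A: Mean rate = 514.0 mm / 725 years ≈ 0.709 mm/year.
Specimen B: 315.9 mm / 0.709 mm per year = 445.56 years ≈ 446 growth rings.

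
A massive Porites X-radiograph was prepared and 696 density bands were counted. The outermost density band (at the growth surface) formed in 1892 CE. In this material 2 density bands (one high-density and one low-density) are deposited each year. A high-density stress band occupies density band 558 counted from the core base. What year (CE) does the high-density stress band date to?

The high-density stress band sits at density band 558 from the core base, so 696 − 558 = 138 density bands formed after it.
138 density bands at 2 per year is 138 / 2 = 69 years.
Counting back 69 years from 1892 CE places the high-density stress band in 1892 − 69 = 1823 CE.

1823 CE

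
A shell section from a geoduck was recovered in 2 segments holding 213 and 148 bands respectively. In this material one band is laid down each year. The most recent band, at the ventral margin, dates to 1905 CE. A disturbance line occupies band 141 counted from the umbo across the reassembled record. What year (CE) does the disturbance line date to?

Total bands = 213 + 148 = 361.
The disturbance line sits at band 141 from the umbo, so 361 − 141 = 220 bands formed after it.
Counting back 220 years from 1905 CE places the disturbance line in 1905 − 220 = 1685 CE.

1685 CE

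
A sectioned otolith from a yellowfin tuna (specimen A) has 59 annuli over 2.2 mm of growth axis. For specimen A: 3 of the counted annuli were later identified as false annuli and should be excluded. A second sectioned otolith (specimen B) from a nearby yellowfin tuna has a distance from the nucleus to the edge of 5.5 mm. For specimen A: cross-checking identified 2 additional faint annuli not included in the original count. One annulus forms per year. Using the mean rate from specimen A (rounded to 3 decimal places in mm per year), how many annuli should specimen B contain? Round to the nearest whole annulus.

Specimen A: after corrections the count is 59 − 3 + 2 = 58 annuli.
A: 2.2 mm over 58 years gives 2.2 / 58 ≈ 0.038 mm/yr.
For B, 5.5 / 0.038 = 144.74 years ≈ 145 annuli.

145 annuli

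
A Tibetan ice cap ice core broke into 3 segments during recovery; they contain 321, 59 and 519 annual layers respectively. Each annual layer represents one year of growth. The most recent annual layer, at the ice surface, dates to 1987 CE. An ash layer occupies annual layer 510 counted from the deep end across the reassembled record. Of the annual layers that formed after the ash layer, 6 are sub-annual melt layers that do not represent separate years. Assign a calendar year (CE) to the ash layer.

Total annual layers = 321 + 59 + 519 = 899.
Between annual layer 510 and the ice surface there are 899 − 510 = 389 annual layers.
Excluding 6 false annual layers: 389 − 6 = 383.
1987 − 383 = 1604 CE.

1604 CE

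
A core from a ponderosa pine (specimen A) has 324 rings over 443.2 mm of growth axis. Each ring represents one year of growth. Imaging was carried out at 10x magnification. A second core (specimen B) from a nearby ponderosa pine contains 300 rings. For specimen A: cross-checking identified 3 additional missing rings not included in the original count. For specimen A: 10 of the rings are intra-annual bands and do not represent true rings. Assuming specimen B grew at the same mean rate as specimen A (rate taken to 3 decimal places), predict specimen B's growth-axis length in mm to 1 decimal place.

419.4 mm

Specimen A: true ring count = 324 − 10 + 3 = 317.
A: Extension rate ≈ 443.2 / 317 = 1.398 mm per year.
Length of B = 1.398 × 300 = 419.4 mm.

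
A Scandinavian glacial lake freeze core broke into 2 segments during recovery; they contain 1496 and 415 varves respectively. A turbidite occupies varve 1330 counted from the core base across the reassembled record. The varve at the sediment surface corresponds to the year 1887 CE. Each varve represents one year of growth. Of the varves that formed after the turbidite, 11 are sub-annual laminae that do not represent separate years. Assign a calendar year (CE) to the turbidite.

Total varves = 1496 + 415 = 1911.
1911 − 1330 = 581 varves lie beyond the turbidite toward the sediment surface.
581 − 11 false = 570 true varves after the turbidite.
1887 − 570 = 1317 CE.

1317 CE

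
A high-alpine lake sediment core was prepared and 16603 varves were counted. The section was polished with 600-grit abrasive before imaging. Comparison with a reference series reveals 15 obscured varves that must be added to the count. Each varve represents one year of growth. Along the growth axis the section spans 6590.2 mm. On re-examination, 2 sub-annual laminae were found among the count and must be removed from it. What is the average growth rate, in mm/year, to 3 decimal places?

True varve count = 16603 − 2 + 15 = 16616.
Extension rate ≈ 6590.2 / 16616 = 0.397 mm/year.

0.397 mm/year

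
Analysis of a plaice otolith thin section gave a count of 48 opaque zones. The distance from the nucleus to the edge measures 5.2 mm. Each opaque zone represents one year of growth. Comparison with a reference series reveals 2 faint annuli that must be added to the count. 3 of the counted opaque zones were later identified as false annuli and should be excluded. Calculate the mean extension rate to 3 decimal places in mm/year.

After corrections the count is 48 − 3 + 2 = 47 opaque zones.
Extension rate ≈ 5.2 / 47 = 0.111 mm/year.

0.111 mm/year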